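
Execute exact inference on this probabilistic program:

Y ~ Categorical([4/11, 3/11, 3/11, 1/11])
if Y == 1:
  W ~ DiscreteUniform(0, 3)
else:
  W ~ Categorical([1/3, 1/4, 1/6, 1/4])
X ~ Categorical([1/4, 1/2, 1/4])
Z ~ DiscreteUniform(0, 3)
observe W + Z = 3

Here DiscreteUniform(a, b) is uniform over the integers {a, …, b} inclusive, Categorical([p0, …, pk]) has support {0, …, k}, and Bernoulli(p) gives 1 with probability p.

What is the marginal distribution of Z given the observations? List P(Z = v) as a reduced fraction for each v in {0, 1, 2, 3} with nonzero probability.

P(Z=0) = 1/4, P(Z=1) = 25/132, P(Z=2) = 1/4, P(Z=3) = 41/132

Enumerate traces; 48 have nonzero weight after conditioning:
  (Y=0, W=0, X=0, Z=3) weight 1/132
  (Y=0, W=0, X=1, Z=3) weight 1/66
  (Y=0, W=0, X=2, Z=3) weight 1/132
  (Y=0, W=1, X=0, Z=2) weight 1/176
  (Y=0, W=1, X=1, Z=2) weight 1/88
  (Y=0, W=1, X=2, Z=2) weight 1/176
  (Y=0, W=2, X=0, Z=1) weight 1/264
  (Y=0, W=2, X=1, Z=1) weight 1/132
  (Y=0, W=3, X=0, Z=0) weight 1/176
  … 39 more
Group by Z:
  weight(Z=0) = 1/16
  weight(Z=1) = 25/528
  weight(Z=2) = 1/16
  weight(Z=3) = 41/528
Total weight = 1/16 + 25/528 + 1/16 + 41/528 = 1/4
P(Z=0 | obs) = 1/16 / 1/4 = 1/4
P(Z=1 | obs) = 25/528 / 1/4 = 25/132
P(Z=2 | obs) = 1/16 / 1/4 = 1/4
P(Z=3 | obs) = 41/528 / 1/4 = 41/132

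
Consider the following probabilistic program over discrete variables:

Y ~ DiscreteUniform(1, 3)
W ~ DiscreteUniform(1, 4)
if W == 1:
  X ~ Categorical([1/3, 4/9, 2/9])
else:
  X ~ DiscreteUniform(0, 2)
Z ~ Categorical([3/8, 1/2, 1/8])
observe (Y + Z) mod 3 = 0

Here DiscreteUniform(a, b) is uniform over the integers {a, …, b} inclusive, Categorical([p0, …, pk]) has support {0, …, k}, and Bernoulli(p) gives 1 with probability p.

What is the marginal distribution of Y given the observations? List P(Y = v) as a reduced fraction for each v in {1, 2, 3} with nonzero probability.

Enumerate traces; 36 have nonzero weight after conditioning:
  (Y=1, W=1, X=0, Z=2) weight 1/288
  (Y=1, W=1, X=1, Z=2) weight 1/216
  (Y=1, W=1, X=2, Z=2) weight 1/432
  (Y=1, W=2, X=0, Z=2) weight 1/288
  (Y=1, W=2, X=1, Z=2) weight 1/288
  (Y=1, W=2, X=2, Z=2) weight 1/288
  (Y=1, W=3, X=0, Z=2) weight 1/288
  (Y=1, W=3, X=1, Z=2) weight 1/288
  (Y=2, W=1, X=0, Z=1) weight 1/72
  (Y=3, W=1, X=0, Z=0) weight 1/96
  … 26 more
Group by Y:
  weight(Y=1) = 1/24
  weight(Y=2) = 1/6
  weight(Y=3) = 1/8
Total weight = 1/24 + 1/6 + 1/8 = 1/3
P(Y=1 | obs) = 1/24 / 1/3 = 1/8
P(Y=2 | obs) = 1/6 / 1/3 = 1/2
P(Y=3 | obs) = 1/8 / 1/3 = 3/8

P(Y=1) = 1/8, P(Y=2) = 1/2, P(Y=3) = 3/8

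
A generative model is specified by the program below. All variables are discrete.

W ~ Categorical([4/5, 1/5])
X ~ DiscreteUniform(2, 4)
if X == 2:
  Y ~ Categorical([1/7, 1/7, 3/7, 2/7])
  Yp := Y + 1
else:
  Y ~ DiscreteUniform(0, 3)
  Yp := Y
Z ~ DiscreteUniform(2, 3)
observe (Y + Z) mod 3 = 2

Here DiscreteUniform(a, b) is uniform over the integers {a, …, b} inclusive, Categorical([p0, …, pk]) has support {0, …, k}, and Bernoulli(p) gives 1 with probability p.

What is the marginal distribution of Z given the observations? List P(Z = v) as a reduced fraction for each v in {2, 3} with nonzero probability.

P(Z=2) = 20/33, P(Z=3) = 13/33

Enumerate traces; 18 have nonzero weight after conditioning:
  (W=0, X=2, Y=0, Z=2) weight 2/105
  (W=0, X=2, Y=2, Z=3) weight 2/35
  (W=0, X=2, Y=3, Z=2) weight 4/105
  (W=0, X=3, Y=0, Z=2) weight 1/30
  (W=0, X=3, Y=2, Z=3) weight 1/30
  (W=0, X=3, Y=3, Z=2) weight 1/30
  (W=0, X=4, Y=0, Z=2) weight 1/30
  (W=0, X=4, Y=2, Z=3) weight 1/30
  … 10 more
Group by Z:
  weight(Z=2) = 5/21
  weight(Z=3) = 13/84
Total weight = 5/21 + 13/84 = 11/28
P(Z=2 | obs) = 5/21 / 11/28 = 20/33
P(Z=3 | obs) = 13/84 / 11/28 = 13/33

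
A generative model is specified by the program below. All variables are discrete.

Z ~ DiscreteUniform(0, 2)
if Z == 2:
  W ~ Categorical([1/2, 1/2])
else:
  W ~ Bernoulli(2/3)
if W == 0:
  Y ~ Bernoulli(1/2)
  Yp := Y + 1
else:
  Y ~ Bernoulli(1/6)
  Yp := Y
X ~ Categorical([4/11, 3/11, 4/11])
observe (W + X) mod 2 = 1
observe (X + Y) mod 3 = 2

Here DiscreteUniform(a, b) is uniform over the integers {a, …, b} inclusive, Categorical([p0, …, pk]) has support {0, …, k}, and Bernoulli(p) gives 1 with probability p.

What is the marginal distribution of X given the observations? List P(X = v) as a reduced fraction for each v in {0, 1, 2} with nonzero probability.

P(X=1) = 63/283, P(X=2) = 220/283

Enumerate traces; 6 have nonzero weight after conditioning:
  (Z=0, W=0, Y=1, X=1) weight 1/66
  (Z=0, W=1, Y=0, X=2) weight 20/297
  (Z=1, W=0, Y=1, X=1) weight 1/66
  (Z=1, W=1, Y=0, X=2) weight 20/297
  (Z=2, W=0, Y=1, X=1) weight 1/44
  (Z=2, W=1, Y=0, X=2) weight 5/99
Group by X:
  weight(X=1) = 7/132
  weight(X=2) = 5/27
Total weight = 7/132 + 5/27 = 283/1188
P(X=1 | obs) = 7/132 / 283/1188 = 63/283
P(X=2 | obs) = 5/27 / 283/1188 = 220/283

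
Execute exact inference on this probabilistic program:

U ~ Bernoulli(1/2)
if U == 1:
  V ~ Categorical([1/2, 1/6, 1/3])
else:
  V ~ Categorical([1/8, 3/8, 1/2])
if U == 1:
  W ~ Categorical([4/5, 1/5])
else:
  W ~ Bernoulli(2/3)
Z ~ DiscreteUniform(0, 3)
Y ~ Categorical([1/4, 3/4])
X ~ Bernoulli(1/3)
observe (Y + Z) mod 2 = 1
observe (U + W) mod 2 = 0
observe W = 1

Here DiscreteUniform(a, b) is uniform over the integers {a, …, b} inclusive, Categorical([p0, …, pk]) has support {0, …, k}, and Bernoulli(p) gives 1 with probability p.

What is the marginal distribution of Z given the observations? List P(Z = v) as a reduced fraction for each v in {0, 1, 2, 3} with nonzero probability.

P(Z=0) = 3/8, P(Z=1) = 1/8, P(Z=2) = 3/8, P(Z=3) = 1/8

Enumerate traces; 24 have nonzero weight after conditioning:
  (U=1, V=0, W=1, Z=0, Y=1, X=0) weight 1/160
  (U=1, V=0, W=1, Z=0, Y=1, X=1) weight 1/320
  (U=1, V=0, W=1, Z=1, Y=0, X=0) weight 1/480
  (U=1, V=0, W=1, Z=1, Y=0, X=1) weight 1/960
  (U=1, V=0, W=1, Z=2, Y=1, X=0) weight 1/160
  (U=1, V=0, W=1, Z=2, Y=1, X=1) weight 1/320
  (U=1, V=0, W=1, Z=3, Y=0, X=0) weight 1/480
  (U=1, V=0, W=1, Z=3, Y=0, X=1) weight 1/960
  … 16 more
Group by Z:
  weight(Z=0) = 3/160
  weight(Z=1) = 1/160
  weight(Z=2) = 3/160
  weight(Z=3) = 1/160
Total weight = 3/160 + 1/160 + 3/160 + 1/160 = 1/20
P(Z=0 | obs) = 3/160 / 1/20 = 3/8
P(Z=1 | obs) = 1/160 / 1/20 = 1/8
P(Z=2 | obs) = 3/160 / 1/20 = 3/8
P(Z=3 | obs) = 1/160 / 1/20 = 1/8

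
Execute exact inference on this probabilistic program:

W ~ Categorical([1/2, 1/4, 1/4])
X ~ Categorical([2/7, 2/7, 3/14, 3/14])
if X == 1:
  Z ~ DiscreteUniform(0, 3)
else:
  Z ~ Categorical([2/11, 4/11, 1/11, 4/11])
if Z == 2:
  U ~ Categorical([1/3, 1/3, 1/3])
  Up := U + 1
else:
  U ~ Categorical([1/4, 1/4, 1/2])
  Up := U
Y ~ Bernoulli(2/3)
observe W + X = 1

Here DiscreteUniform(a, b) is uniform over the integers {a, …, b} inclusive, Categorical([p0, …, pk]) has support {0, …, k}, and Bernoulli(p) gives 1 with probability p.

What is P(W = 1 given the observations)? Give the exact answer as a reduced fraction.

Enumerate traces; 48 have nonzero weight after conditioning:
  (W=0, X=1, Z=0, U=0, Y=0) weight 1/336
  (W=0, X=1, Z=0, U=0, Y=1) weight 1/168
  (W=0, X=1, Z=0, U=1, Y=0) weight 1/336
  (W=0, X=1, Z=0, U=1, Y=1) weight 1/168
  (W=0, X=1, Z=0, U=2, Y=0) weight 1/168
  (W=0, X=1, Z=0, U=2, Y=1) weight 1/84
  (W=0, X=1, Z=1, U=0, Y=0) weight 1/336
  (W=0, X=1, Z=1, U=0, Y=1) weight 1/168
  (W=1, X=0, Z=0, U=0, Y=0) weight 1/924
  … 39 more
Group by W:
  weight(W=0) = 1/7
  weight(W=1) = 1/14
Total weight = 1/7 + 1/14 = 3/14
P(W=0 | obs) = 1/7 / 3/14 = 2/3
P(W=1 | obs) = 1/14 / 3/14 = 1/3

P(W = 1 | obs) = 1/3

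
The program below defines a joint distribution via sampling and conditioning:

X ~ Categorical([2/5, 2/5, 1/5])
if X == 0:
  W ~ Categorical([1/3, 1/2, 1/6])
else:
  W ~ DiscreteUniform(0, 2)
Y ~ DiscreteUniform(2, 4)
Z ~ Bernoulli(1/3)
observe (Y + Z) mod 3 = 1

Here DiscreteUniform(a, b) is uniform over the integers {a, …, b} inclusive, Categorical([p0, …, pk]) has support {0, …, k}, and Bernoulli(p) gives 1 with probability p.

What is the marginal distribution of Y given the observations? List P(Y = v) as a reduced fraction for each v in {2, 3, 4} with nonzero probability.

P(Y=3) = 1/3, P(Y=4) = 2/3

Enumerate traces; 18 have nonzero weight after conditioning:
  (X=0, W=0, Y=3, Z=1) weight 2/135
  (X=0, W=0, Y=4, Z=0) weight 4/135
  (X=0, W=1, Y=3, Z=1) weight 1/45
  (X=0, W=1, Y=4, Z=0) weight 2/45
  (X=0, W=2, Y=3, Z=1) weight 1/135
  (X=0, W=2, Y=4, Z=0) weight 2/135
  (X=1, W=0, Y=3, Z=1) weight 2/135
  (X=1, W=0, Y=4, Z=0) weight 4/135
  … 10 more
Group by Y:
  weight(Y=3) = 1/9
  weight(Y=4) = 2/9
Total weight = 1/9 + 2/9 = 1/3
P(Y=3 | obs) = 1/9 / 1/3 = 1/3
P(Y=4 | obs) = 2/9 / 1/3 = 2/3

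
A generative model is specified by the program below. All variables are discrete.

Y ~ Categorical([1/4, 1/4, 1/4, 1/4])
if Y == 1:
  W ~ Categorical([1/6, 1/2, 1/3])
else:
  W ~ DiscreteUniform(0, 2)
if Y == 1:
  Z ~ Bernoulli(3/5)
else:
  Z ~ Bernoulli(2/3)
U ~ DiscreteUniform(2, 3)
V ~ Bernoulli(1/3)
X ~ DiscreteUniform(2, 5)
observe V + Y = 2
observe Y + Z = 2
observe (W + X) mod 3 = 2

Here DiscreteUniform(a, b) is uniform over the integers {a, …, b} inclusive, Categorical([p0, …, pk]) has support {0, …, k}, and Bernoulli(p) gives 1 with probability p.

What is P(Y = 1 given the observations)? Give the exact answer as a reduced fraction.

Enumerate traces; 16 have nonzero weight after conditioning:
  (Y=1, W=0, Z=1, U=2, V=1, X=2) weight 1/960
  (Y=1, W=0, Z=1, U=2, V=1, X=5) weight 1/960
  (Y=1, W=0, Z=1, U=3, V=1, X=2) weight 1/960
  (Y=1, W=0, Z=1, U=3, V=1, X=5) weight 1/960
  (Y=1, W=1, Z=1, U=2, V=1, X=4) weight 1/320
  (Y=1, W=1, Z=1, U=3, V=1, X=4) weight 1/320
  (Y=1, W=2, Z=1, U=2, V=1, X=3) weight 1/480
  (Y=1, W=2, Z=1, U=3, V=1, X=3) weight 1/480
  (Y=2, W=0, Z=0, U=2, V=0, X=2) weight 1/432
  … 7 more
Group by Y:
  weight(Y=1) = 7/480
  weight(Y=2) = 1/54
Total weight = 7/480 + 1/54 = 143/4320
P(Y=1 | obs) = 7/480 / 143/4320 = 63/143
P(Y=2 | obs) = 1/54 / 143/4320 = 80/143

P(Y = 1 | obs) = 63/143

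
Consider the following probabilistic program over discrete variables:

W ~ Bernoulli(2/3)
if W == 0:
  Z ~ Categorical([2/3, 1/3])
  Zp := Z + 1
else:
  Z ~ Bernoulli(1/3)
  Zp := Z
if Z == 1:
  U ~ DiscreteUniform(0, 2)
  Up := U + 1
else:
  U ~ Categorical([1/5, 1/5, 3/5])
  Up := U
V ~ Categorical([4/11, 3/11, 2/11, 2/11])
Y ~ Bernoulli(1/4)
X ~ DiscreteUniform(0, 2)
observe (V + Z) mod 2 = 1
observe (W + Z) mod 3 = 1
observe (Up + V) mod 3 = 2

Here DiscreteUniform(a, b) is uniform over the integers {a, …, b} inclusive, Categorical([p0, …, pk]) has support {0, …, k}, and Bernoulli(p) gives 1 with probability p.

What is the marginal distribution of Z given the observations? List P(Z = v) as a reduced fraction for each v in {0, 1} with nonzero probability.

P(Z=0) = 18/23, P(Z=1) = 5/23

Enumerate traces; 24 have nonzero weight after conditioning:
  (W=0, Z=1, U=1, V=0, Y=0, X=0) weight 1/297
  (W=0, Z=1, U=1, V=0, Y=0, X=1) weight 1/297
  (W=0, Z=1, U=1, V=0, Y=0, X=2) weight 1/297
  (W=0, Z=1, U=1, V=0, Y=1, X=0) weight 1/891
  (W=0, Z=1, U=1, V=0, Y=1, X=1) weight 1/891
  (W=0, Z=1, U=1, V=0, Y=1, X=2) weight 1/891
  (W=0, Z=1, U=2, V=2, Y=0, X=0) weight 1/594
  (W=0, Z=1, U=2, V=2, Y=0, X=1) weight 1/594
  (W=1, Z=0, U=1, V=1, Y=0, X=0) weight 1/165
  … 15 more
Group by Z:
  weight(Z=0) = 4/55
  weight(Z=1) = 2/99
Total weight = 4/55 + 2/99 = 46/495
P(Z=0 | obs) = 4/55 / 46/495 = 18/23
P(Z=1 | obs) = 2/99 / 46/495 = 5/23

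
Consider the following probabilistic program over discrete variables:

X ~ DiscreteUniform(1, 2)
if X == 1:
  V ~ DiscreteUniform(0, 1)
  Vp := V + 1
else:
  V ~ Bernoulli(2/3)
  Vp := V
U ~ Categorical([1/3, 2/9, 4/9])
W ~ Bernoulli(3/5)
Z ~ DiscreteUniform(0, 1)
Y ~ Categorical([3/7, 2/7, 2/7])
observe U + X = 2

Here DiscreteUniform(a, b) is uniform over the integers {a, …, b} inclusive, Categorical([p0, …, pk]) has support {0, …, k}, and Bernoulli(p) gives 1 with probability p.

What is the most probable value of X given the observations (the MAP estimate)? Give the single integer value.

argmax_v P(X = v | obs) = 2

Enumerate traces; 48 have nonzero weight after conditioning:
  (X=1, V=0, U=1, W=0, Z=0, Y=0) weight 1/210
  (X=1, V=0, U=1, W=0, Z=0, Y=1) weight 1/315
  (X=1, V=0, U=1, W=0, Z=0, Y=2) weight 1/315
  (X=1, V=0, U=1, W=0, Z=1, Y=0) weight 1/210
  (X=1, V=0, U=1, W=0, Z=1, Y=1) weight 1/315
  (X=1, V=0, U=1, W=0, Z=1, Y=2) weight 1/315
  (X=1, V=0, U=1, W=1, Z=0, Y=0) weight 1/140
  (X=1, V=0, U=1, W=1, Z=0, Y=1) weight 1/210
  (X=2, V=0, U=0, W=0, Z=0, Y=0) weight 1/210
  … 39 more
Group by X:
  weight(X=1) = 1/9
  weight(X=2) = 1/6
Total weight = 1/9 + 1/6 = 5/18
P(X=1 | obs) = 1/9 / 5/18 = 2/5
P(X=2 | obs) = 1/6 / 5/18 = 3/5
argmax = 2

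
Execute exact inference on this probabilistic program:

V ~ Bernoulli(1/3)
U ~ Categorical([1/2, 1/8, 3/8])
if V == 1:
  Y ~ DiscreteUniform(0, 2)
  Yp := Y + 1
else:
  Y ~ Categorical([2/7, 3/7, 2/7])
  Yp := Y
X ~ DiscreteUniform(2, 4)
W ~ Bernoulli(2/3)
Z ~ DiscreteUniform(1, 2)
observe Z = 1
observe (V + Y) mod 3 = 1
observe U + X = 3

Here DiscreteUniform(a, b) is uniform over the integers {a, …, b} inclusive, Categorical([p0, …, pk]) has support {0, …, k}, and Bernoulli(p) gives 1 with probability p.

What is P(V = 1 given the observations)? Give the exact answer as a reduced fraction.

P(V = 1 | obs) = 7/25

Enumerate traces; 8 have nonzero weight after conditioning:
  (V=0, U=0, Y=1, X=3, W=0, Z=1) weight 1/126
  (V=0, U=0, Y=1, X=3, W=1, Z=1) weight 1/63
  (V=0, U=1, Y=1, X=2, W=0, Z=1) weight 1/504
  (V=0, U=1, Y=1, X=2, W=1, Z=1) weight 1/252
  (V=1, U=0, Y=0, X=3, W=0, Z=1) weight 1/324
  (V=1, U=0, Y=0, X=3, W=1, Z=1) weight 1/162
  (V=1, U=1, Y=0, X=2, W=0, Z=1) weight 1/1296
  (V=1, U=1, Y=0, X=2, W=1, Z=1) weight 1/648
Group by V:
  weight(V=0) = 5/168
  weight(V=1) = 5/432
Total weight = 5/168 + 5/432 = 125/3024
P(V=0 | obs) = 5/168 / 125/3024 = 18/25
P(V=1 | obs) = 5/432 / 125/3024 = 7/25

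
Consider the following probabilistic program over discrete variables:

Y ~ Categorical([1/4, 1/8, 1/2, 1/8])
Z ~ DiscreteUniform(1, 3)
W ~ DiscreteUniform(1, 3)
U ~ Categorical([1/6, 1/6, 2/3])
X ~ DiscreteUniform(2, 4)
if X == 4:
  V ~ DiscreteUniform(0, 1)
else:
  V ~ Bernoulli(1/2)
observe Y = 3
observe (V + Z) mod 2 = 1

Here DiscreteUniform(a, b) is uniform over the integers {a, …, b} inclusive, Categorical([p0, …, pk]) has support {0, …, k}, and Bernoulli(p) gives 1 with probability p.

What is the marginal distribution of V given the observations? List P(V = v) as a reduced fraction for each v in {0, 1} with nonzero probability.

Enumerate traces; 81 have nonzero weight after conditioning:
  (Y=3, Z=1, W=1, U=0, X=2, V=0) weight 1/2592
  (Y=3, Z=1, W=1, U=0, X=3, V=0) weight 1/2592
  (Y=3, Z=1, W=1, U=0, X=4, V=0) weight 1/2592
  (Y=3, Z=1, W=1, U=1, X=2, V=0) weight 1/2592
  (Y=3, Z=1, W=1, U=1, X=3, V=0) weight 1/2592
  (Y=3, Z=1, W=1, U=1, X=4, V=0) weight 1/2592
  (Y=3, Z=1, W=1, U=2, X=2, V=0) weight 1/648
  (Y=3, Z=1, W=1, U=2, X=3, V=0) weight 1/648
  (Y=3, Z=2, W=1, U=0, X=2, V=1) weight 1/2592
  … 72 more
Group by V:
  weight(V=0) = 1/24
  weight(V=1) = 1/48
Total weight = 1/24 + 1/48 = 1/16
P(V=0 | obs) = 1/24 / 1/16 = 2/3
P(V=1 | obs) = 1/48 / 1/16 = 1/3

P(V=0) = 2/3, P(V=1) = 1/3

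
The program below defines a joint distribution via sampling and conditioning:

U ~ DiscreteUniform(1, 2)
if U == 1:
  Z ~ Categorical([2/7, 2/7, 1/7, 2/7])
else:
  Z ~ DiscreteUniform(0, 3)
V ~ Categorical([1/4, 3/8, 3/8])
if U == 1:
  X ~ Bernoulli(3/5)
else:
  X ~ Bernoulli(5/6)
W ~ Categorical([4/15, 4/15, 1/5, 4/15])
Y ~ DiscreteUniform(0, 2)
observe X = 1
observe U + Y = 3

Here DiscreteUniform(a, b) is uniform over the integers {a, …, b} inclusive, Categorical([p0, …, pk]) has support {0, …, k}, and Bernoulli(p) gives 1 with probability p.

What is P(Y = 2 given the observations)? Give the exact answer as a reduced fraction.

Enumerate traces; 96 have nonzero weight after conditioning:
  (U=1, Z=0, V=0, X=1, W=0, Y=2) weight 1/525
  (U=1, Z=0, V=0, X=1, W=1, Y=2) weight 1/525
  (U=1, Z=0, V=0, X=1, W=2, Y=2) weight 1/700
  (U=1, Z=0, V=0, X=1, W=3, Y=2) weight 1/525
  (U=1, Z=0, V=1, X=1, W=0, Y=2) weight 1/350
  (U=1, Z=0, V=1, X=1, W=1, Y=2) weight 1/350
  (U=1, Z=0, V=1, X=1, W=2, Y=2) weight 3/1400
  (U=1, Z=0, V=1, X=1, W=3, Y=2) weight 1/350
  (U=2, Z=0, V=0, X=1, W=0, Y=1) weight 1/432
  … 87 more
Group by Y:
  weight(Y=1) = 5/36
  weight(Y=2) = 1/10
Total weight = 5/36 + 1/10 = 43/180
P(Y=1 | obs) = 5/36 / 43/180 = 25/43
P(Y=2 | obs) = 1/10 / 43/180 = 18/43

P(Y = 2 | obs) = 18/43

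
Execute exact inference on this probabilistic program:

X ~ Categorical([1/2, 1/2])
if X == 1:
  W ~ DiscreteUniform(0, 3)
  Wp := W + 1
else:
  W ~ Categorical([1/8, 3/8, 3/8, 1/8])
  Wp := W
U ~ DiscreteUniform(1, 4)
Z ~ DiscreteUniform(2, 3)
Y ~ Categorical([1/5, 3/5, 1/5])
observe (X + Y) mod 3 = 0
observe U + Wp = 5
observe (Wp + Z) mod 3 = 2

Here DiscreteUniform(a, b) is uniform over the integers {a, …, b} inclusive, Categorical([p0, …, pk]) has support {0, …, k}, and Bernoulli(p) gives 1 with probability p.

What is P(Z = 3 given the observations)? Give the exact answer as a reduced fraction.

P(Z = 3 | obs) = 5/8

Enumerate traces; 4 have nonzero weight after conditioning:
  (X=0, W=2, U=3, Z=3, Y=0) weight 3/640
  (X=0, W=3, U=2, Z=2, Y=0) weight 1/640
  (X=1, W=1, U=3, Z=3, Y=2) weight 1/320
  (X=1, W=2, U=2, Z=2, Y=2) weight 1/320
Group by Z:
  weight(Z=2) = 3/640
  weight(Z=3) = 1/128
Total weight = 3/640 + 1/128 = 1/80
P(Z=2 | obs) = 3/640 / 1/80 = 3/8
P(Z=3 | obs) = 1/128 / 1/80 = 5/8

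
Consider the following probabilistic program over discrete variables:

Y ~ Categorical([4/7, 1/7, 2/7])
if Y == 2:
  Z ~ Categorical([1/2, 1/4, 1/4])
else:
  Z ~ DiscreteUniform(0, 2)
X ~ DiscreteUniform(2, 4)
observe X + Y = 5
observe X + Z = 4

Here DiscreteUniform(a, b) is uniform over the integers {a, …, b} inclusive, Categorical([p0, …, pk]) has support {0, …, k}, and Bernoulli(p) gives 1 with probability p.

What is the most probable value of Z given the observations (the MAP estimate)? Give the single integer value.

Enumerate traces; 2 have nonzero weight after conditioning:
  (Y=1, Z=0, X=4) weight 1/63
  (Y=2, Z=1, X=3) weight 1/42
Group by Z:
  weight(Z=0) = 1/63
  weight(Z=1) = 1/42
Total weight = 1/63 + 1/42 = 5/126
P(Z=0 | obs) = 1/63 / 5/126 = 2/5
P(Z=1 | obs) = 1/42 / 5/126 = 3/5
argmax = 1

argmax_v P(Z = v | obs) = 1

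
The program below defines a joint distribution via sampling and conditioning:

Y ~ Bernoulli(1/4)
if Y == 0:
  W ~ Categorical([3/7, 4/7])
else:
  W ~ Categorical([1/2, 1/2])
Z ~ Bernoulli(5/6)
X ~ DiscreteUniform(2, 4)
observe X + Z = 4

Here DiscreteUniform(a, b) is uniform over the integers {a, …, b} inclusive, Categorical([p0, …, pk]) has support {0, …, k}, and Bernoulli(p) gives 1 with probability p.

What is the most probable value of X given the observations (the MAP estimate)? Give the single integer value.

Enumerate traces; 8 have nonzero weight after conditioning:
  (Y=0, W=0, Z=0, X=4) weight 1/56
  (Y=0, W=0, Z=1, X=3) weight 5/56
  (Y=0, W=1, Z=0, X=4) weight 1/42
  (Y=0, W=1, Z=1, X=3) weight 5/42
  (Y=1, W=0, Z=0, X=4) weight 1/144
  (Y=1, W=0, Z=1, X=3) weight 5/144
  (Y=1, W=1, Z=0, X=4) weight 1/144
  (Y=1, W=1, Z=1, X=3) weight 5/144
Group by X:
  weight(X=3) = 5/18
  weight(X=4) = 1/18
Total weight = 5/18 + 1/18 = 1/3
P(X=3 | obs) = 5/18 / 1/3 = 5/6
P(X=4 | obs) = 1/18 / 1/3 = 1/6
argmax = 3

argmax_v P(X = v | obs) = 3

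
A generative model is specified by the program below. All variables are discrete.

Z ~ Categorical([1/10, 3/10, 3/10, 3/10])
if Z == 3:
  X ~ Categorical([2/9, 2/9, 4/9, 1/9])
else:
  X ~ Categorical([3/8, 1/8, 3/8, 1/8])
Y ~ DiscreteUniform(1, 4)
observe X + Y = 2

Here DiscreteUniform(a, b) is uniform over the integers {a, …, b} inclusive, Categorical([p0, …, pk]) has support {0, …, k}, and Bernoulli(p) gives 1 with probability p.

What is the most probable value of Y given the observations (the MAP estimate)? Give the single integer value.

argmax_v P(Y = v | obs) = 2

Enumerate traces; 8 have nonzero weight after conditioning:
  (Z=0, X=0, Y=2) weight 3/320
  (Z=0, X=1, Y=1) weight 1/320
  (Z=1, X=0, Y=2) weight 9/320
  (Z=1, X=1, Y=1) weight 3/320
  (Z=2, X=0, Y=2) weight 9/320
  (Z=2, X=1, Y=1) weight 3/320
  (Z=3, X=0, Y=2) weight 1/60
  (Z=3, X=1, Y=1) weight 1/60
Group by Y:
  weight(Y=1) = 37/960
  weight(Y=2) = 79/960
Total weight = 37/960 + 79/960 = 29/240
P(Y=1 | obs) = 37/960 / 29/240 = 37/116
P(Y=2 | obs) = 79/960 / 29/240 = 79/116
argmax = 2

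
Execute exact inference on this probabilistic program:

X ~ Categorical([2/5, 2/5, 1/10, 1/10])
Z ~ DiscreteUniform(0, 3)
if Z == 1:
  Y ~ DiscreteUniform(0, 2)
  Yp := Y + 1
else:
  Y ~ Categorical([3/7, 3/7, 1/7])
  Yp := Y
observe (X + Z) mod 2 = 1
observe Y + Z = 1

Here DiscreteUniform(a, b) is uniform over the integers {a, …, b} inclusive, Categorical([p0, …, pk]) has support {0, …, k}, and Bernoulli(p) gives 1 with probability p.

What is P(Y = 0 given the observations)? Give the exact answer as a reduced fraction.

P(Y = 0 | obs) = 7/16

Enumerate traces; 4 have nonzero weight after conditioning:
  (X=0, Z=1, Y=0) weight 1/30
  (X=1, Z=0, Y=1) weight 3/70
  (X=2, Z=1, Y=0) weight 1/120
  (X=3, Z=0, Y=1) weight 3/280
Group by Y:
  weight(Y=0) = 1/24
  weight(Y=1) = 3/56
Total weight = 1/24 + 3/56 = 2/21
P(Y=0 | obs) = 1/24 / 2/21 = 7/16
P(Y=1 | obs) = 3/56 / 2/21 = 9/16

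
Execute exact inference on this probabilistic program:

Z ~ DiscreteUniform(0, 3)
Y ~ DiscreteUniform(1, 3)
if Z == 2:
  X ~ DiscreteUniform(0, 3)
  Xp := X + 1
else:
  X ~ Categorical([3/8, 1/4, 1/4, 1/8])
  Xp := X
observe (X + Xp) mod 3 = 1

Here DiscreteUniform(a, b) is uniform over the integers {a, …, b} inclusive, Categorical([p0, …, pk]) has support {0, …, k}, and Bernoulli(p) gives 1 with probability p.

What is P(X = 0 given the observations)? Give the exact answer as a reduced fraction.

P(X = 0 | obs) = 1/5

Enumerate traces; 15 have nonzero weight after conditioning:
  (Z=0, Y=1, X=2) weight 1/48
  (Z=0, Y=2, X=2) weight 1/48
  (Z=0, Y=3, X=2) weight 1/48
  (Z=1, Y=1, X=2) weight 1/48
  (Z=1, Y=2, X=2) weight 1/48
  (Z=1, Y=3, X=2) weight 1/48
  (Z=2, Y=1, X=0) weight 1/48
  (Z=2, Y=1, X=3) weight 1/48
  … 7 more
Group by X:
  weight(X=0) = 1/16
  weight(X=2) = 3/16
  weight(X=3) = 1/16
Total weight = 1/16 + 3/16 + 1/16 = 5/16
P(X=0 | obs) = 1/16 / 5/16 = 1/5
P(X=2 | obs) = 3/16 / 5/16 = 3/5
P(X=3 | obs) = 1/16 / 5/16 = 1/5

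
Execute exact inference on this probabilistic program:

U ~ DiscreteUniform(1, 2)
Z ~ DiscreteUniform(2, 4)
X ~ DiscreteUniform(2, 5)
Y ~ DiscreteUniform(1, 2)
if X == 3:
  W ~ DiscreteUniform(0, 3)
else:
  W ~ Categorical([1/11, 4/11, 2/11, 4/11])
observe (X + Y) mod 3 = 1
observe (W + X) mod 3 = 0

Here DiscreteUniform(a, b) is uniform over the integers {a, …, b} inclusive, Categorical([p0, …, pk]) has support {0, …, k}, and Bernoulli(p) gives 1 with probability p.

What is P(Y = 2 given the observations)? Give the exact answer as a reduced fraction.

Enumerate traces; 24 have nonzero weight after conditioning:
  (U=1, Z=2, X=2, Y=2, W=1) weight 1/132
  (U=1, Z=2, X=3, Y=1, W=0) weight 1/192
  (U=1, Z=2, X=3, Y=1, W=3) weight 1/192
  (U=1, Z=2, X=5, Y=2, W=1) weight 1/132
  (U=1, Z=3, X=2, Y=2, W=1) weight 1/132
  (U=1, Z=3, X=3, Y=1, W=0) weight 1/192
  (U=1, Z=3, X=3, Y=1, W=3) weight 1/192
  (U=1, Z=3, X=5, Y=2, W=1) weight 1/132
  … 16 more
Group by Y:
  weight(Y=1) = 1/16
  weight(Y=2) = 1/11
Total weight = 1/16 + 1/11 = 27/176
P(Y=1 | obs) = 1/16 / 27/176 = 11/27
P(Y=2 | obs) = 1/11 / 27/176 = 16/27

P(Y = 2 | obs) = 16/27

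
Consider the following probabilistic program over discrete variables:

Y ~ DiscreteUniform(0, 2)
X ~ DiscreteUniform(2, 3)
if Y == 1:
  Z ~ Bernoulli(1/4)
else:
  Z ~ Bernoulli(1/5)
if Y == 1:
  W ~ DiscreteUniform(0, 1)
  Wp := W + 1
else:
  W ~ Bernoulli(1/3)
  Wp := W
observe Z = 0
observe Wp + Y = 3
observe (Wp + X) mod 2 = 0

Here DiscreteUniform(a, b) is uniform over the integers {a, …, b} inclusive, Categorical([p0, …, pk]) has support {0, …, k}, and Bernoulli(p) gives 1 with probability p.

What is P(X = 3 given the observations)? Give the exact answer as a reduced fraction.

P(X = 3 | obs) = 32/77

Enumerate traces; 2 have nonzero weight after conditioning:
  (Y=1, X=2, Z=0, W=1) weight 1/16
  (Y=2, X=3, Z=0, W=1) weight 2/45
Group by X:
  weight(X=2) = 1/16
  weight(X=3) = 2/45
Total weight = 1/16 + 2/45 = 77/720
P(X=2 | obs) = 1/16 / 77/720 = 45/77
P(X=3 | obs) = 2/45 / 77/720 = 32/77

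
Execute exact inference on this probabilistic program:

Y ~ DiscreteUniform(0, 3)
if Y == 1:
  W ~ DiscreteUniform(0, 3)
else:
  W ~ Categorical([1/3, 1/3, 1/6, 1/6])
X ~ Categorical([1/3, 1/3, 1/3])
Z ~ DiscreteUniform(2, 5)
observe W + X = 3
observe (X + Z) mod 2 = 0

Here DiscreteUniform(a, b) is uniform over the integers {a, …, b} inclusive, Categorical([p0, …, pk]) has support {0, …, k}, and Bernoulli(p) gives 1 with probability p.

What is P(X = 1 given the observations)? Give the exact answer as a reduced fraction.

Enumerate traces; 24 have nonzero weight after conditioning:
  (Y=0, W=1, X=2, Z=2) weight 1/144
  (Y=0, W=1, X=2, Z=4) weight 1/144
  (Y=0, W=2, X=1, Z=3) weight 1/288
  (Y=0, W=2, X=1, Z=5) weight 1/288
  (Y=0, W=3, X=0, Z=2) weight 1/288
  (Y=0, W=3, X=0, Z=4) weight 1/288
  (Y=1, W=1, X=2, Z=2) weight 1/192
  (Y=1, W=1, X=2, Z=4) weight 1/192
  … 16 more
Group by X:
  weight(X=0) = 1/32
  weight(X=1) = 1/32
  weight(X=2) = 5/96
Total weight = 1/32 + 1/32 + 5/96 = 11/96
P(X=0 | obs) = 1/32 / 11/96 = 3/11
P(X=1 | obs) = 1/32 / 11/96 = 3/11
P(X=2 | obs) = 5/96 / 11/96 = 5/11

P(X = 1 | obs) = 3/11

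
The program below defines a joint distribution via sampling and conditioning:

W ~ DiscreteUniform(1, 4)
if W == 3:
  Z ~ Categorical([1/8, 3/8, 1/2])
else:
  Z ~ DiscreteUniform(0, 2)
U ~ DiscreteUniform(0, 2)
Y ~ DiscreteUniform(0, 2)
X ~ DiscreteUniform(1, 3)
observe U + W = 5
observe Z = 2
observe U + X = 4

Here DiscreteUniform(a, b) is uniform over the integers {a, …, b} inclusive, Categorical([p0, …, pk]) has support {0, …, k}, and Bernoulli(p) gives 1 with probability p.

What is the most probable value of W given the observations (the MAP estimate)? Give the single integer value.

Enumerate traces; 6 have nonzero weight after conditioning:
  (W=3, Z=2, U=2, Y=0, X=2) weight 1/216
  (W=3, Z=2, U=2, Y=1, X=2) weight 1/216
  (W=3, Z=2, U=2, Y=2, X=2) weight 1/216
  (W=4, Z=2, U=1, Y=0, X=3) weight 1/324
  (W=4, Z=2, U=1, Y=1, X=3) weight 1/324
  (W=4, Z=2, U=1, Y=2, X=3) weight 1/324
Group by W:
  weight(W=3) = 1/72
  weight(W=4) = 1/108
Total weight = 1/72 + 1/108 = 5/216
P(W=3 | obs) = 1/72 / 5/216 = 3/5
P(W=4 | obs) = 1/108 / 5/216 = 2/5
argmax = 3

argmax_v P(W = v | obs) = 3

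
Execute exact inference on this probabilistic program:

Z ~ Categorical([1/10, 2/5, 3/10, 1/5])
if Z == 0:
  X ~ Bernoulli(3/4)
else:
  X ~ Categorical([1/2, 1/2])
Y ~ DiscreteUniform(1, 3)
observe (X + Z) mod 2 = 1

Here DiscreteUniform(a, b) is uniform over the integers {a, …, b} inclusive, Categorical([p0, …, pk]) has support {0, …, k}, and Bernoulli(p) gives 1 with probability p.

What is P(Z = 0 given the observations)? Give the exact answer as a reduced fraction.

P(Z = 0 | obs) = 1/7

Enumerate traces; 12 have nonzero weight after conditioning:
  (Z=0, X=1, Y=1) weight 1/40
  (Z=0, X=1, Y=2) weight 1/40
  (Z=0, X=1, Y=3) weight 1/40
  (Z=1, X=0, Y=1) weight 1/15
  (Z=1, X=0, Y=2) weight 1/15
  (Z=1, X=0, Y=3) weight 1/15
  (Z=2, X=1, Y=1) weight 1/20
  (Z=2, X=1, Y=2) weight 1/20
  (Z=3, X=0, Y=1) weight 1/30
  … 3 more
Group by Z:
  weight(Z=0) = 3/40
  weight(Z=1) = 1/5
  weight(Z=2) = 3/20
  weight(Z=3) = 1/10
Total weight = 3/40 + 1/5 + 3/20 + 1/10 = 21/40
P(Z=0 | obs) = 3/40 / 21/40 = 1/7
P(Z=1 | obs) = 1/5 / 21/40 = 8/21
P(Z=2 | obs) = 3/20 / 21/40 = 2/7
P(Z=3 | obs) = 1/10 / 21/40 = 4/21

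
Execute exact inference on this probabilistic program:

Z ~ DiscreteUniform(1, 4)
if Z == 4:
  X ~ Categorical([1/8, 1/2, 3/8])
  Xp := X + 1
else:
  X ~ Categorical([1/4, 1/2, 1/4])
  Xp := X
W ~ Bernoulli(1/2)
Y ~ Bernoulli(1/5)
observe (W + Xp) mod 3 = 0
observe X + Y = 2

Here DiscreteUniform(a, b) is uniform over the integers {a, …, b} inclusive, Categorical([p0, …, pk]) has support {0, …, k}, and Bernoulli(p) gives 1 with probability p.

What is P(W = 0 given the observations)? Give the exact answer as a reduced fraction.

P(W = 0 | obs) = 3/10

Enumerate traces; 5 have nonzero weight after conditioning:
  (Z=1, X=2, W=1, Y=0) weight 1/40
  (Z=2, X=2, W=1, Y=0) weight 1/40
  (Z=3, X=2, W=1, Y=0) weight 1/40
  (Z=4, X=1, W=1, Y=1) weight 1/80
  (Z=4, X=2, W=0, Y=0) weight 3/80
Group by W:
  weight(W=0) = 3/80
  weight(W=1) = 7/80
Total weight = 3/80 + 7/80 = 1/8
P(W=0 | obs) = 3/80 / 1/8 = 3/10
P(W=1 | obs) = 7/80 / 1/8 = 7/10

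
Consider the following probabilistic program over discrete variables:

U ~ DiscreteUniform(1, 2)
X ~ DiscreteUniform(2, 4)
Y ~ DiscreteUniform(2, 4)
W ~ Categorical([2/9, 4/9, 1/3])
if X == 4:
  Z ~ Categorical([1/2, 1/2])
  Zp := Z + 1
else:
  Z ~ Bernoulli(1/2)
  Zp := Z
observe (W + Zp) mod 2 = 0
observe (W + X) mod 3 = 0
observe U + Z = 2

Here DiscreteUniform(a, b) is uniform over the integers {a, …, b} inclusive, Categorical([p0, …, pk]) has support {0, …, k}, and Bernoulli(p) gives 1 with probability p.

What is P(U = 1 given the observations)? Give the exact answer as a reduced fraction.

Enumerate traces; 9 have nonzero weight after conditioning:
  (U=1, X=2, Y=2, W=1, Z=1) weight 1/81
  (U=1, X=2, Y=3, W=1, Z=1) weight 1/81
  (U=1, X=2, Y=4, W=1, Z=1) weight 1/81
  (U=1, X=4, Y=2, W=2, Z=1) weight 1/108
  (U=1, X=4, Y=3, W=2, Z=1) weight 1/108
  (U=1, X=4, Y=4, W=2, Z=1) weight 1/108
  (U=2, X=3, Y=2, W=0, Z=0) weight 1/162
  (U=2, X=3, Y=3, W=0, Z=0) weight 1/162
  … 1 more
Group by U:
  weight(U=1) = 7/108
  weight(U=2) = 1/54
Total weight = 7/108 + 1/54 = 1/12
P(U=1 | obs) = 7/108 / 1/12 = 7/9
P(U=2 | obs) = 1/54 / 1/12 = 2/9

P(U = 1 | obs) = 7/9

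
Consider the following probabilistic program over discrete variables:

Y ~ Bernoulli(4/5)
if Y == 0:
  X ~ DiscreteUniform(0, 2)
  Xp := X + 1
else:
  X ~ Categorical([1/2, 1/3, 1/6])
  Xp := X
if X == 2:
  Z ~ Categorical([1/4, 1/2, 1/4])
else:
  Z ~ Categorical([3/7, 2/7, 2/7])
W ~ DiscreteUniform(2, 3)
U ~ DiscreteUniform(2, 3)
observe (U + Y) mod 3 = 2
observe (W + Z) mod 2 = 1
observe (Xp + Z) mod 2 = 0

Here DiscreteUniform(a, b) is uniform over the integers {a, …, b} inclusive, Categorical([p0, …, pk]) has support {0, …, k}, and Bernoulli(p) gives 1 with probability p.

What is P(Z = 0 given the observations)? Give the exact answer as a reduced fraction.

P(Z = 0 | obs) = 2/7

Enumerate traces; 4 have nonzero weight after conditioning:
  (Y=0, X=0, Z=1, W=2, U=2) weight 1/210
  (Y=0, X=1, Z=0, W=3, U=2) weight 1/140
  (Y=0, X=1, Z=2, W=3, U=2) weight 1/210
  (Y=0, X=2, Z=1, W=2, U=2) weight 1/120
Group by Z:
  weight(Z=0) = 1/140
  weight(Z=1) = 11/840
  weight(Z=2) = 1/210
Total weight = 1/140 + 11/840 + 1/210 = 1/40
P(Z=0 | obs) = 1/140 / 1/40 = 2/7
P(Z=1 | obs) = 11/840 / 1/40 = 11/21
P(Z=2 | obs) = 1/210 / 1/40 = 4/21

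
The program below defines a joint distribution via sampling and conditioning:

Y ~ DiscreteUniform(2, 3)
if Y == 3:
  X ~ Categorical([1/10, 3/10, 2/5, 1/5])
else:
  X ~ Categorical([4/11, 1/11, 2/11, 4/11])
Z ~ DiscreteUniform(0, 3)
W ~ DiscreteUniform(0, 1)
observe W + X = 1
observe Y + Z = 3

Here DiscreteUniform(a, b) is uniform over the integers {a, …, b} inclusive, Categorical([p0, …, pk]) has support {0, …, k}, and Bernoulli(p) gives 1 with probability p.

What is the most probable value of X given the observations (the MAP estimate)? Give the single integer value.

Enumerate traces; 4 have nonzero weight after conditioning:
  (Y=2, X=0, Z=1, W=1) weight 1/44
  (Y=2, X=1, Z=1, W=0) weight 1/176
  (Y=3, X=0, Z=0, W=1) weight 1/160
  (Y=3, X=1, Z=0, W=0) weight 3/160
Group by X:
  weight(X=0) = 51/1760
  weight(X=1) = 43/1760
Total weight = 51/1760 + 43/1760 = 47/880
P(X=0 | obs) = 51/1760 / 47/880 = 51/94
P(X=1 | obs) = 43/1760 / 47/880 = 43/94
argmax = 0

argmax_v P(X = v | obs) = 0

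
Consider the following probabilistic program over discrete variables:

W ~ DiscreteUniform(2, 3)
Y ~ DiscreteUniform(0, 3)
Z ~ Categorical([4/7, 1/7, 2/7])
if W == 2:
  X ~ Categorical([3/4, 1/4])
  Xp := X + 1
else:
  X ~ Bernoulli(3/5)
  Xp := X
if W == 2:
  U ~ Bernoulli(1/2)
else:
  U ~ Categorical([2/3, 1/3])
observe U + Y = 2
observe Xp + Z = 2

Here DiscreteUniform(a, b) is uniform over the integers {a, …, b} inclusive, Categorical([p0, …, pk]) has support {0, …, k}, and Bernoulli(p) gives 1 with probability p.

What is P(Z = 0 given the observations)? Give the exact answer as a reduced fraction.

P(Z = 0 | obs) = 20/63

Enumerate traces; 8 have nonzero weight after conditioning:
  (W=2, Y=1, Z=0, X=1, U=1) weight 1/112
  (W=2, Y=1, Z=1, X=0, U=1) weight 3/448
  (W=2, Y=2, Z=0, X=1, U=0) weight 1/112
  (W=2, Y=2, Z=1, X=0, U=0) weight 3/448
  (W=3, Y=1, Z=1, X=1, U=1) weight 1/280
  (W=3, Y=1, Z=2, X=0, U=1) weight 1/210
  (W=3, Y=2, Z=1, X=1, U=0) weight 1/140
  (W=3, Y=2, Z=2, X=0, U=0) weight 1/105
Group by Z:
  weight(Z=0) = 1/56
  weight(Z=1) = 27/1120
  weight(Z=2) = 1/70
Total weight = 1/56 + 27/1120 + 1/70 = 9/160
P(Z=0 | obs) = 1/56 / 9/160 = 20/63
P(Z=1 | obs) = 27/1120 / 9/160 = 3/7
P(Z=2 | obs) = 1/70 / 9/160 = 16/63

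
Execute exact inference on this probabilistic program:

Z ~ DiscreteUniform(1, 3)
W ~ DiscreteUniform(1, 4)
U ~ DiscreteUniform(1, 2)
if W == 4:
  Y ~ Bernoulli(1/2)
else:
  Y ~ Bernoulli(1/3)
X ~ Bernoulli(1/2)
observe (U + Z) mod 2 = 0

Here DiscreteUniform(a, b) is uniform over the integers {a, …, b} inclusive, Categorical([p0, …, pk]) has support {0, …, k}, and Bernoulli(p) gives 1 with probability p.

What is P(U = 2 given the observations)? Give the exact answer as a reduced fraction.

P(U = 2 | obs) = 1/3

Enumerate traces; 48 have nonzero weight after conditioning:
  (Z=1, W=1, U=1, Y=0, X=0) weight 1/72
  (Z=1, W=1, U=1, Y=0, X=1) weight 1/72
  (Z=1, W=1, U=1, Y=1, X=0) weight 1/144
  (Z=1, W=1, U=1, Y=1, X=1) weight 1/144
  (Z=1, W=2, U=1, Y=0, X=0) weight 1/72
  (Z=1, W=2, U=1, Y=0, X=1) weight 1/72
  (Z=1, W=2, U=1, Y=1, X=0) weight 1/144
  (Z=1, W=2, U=1, Y=1, X=1) weight 1/144
  (Z=2, W=1, U=2, Y=0, X=0) weight 1/72
  … 39 more
Group by U:
  weight(U=1) = 1/3
  weight(U=2) = 1/6
Total weight = 1/3 + 1/6 = 1/2
P(U=1 | obs) = 1/3 / 1/2 = 2/3
P(U=2 | obs) = 1/6 / 1/2 = 1/3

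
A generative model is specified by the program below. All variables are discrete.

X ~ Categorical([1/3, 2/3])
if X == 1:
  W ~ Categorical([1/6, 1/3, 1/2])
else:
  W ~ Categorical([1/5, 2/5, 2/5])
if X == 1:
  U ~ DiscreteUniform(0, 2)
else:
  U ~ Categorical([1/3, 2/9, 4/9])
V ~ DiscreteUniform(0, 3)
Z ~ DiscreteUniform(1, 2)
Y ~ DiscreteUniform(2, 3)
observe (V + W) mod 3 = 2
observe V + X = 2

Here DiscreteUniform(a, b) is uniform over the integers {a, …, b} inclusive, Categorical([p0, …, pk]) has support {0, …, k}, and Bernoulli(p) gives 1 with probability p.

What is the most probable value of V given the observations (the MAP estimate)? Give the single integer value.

Enumerate traces; 24 have nonzero weight after conditioning:
  (X=0, W=0, U=0, V=2, Z=1, Y=2) weight 1/720
  (X=0, W=0, U=0, V=2, Z=1, Y=3) weight 1/720
  (X=0, W=0, U=0, V=2, Z=2, Y=2) weight 1/720
  (X=0, W=0, U=0, V=2, Z=2, Y=3) weight 1/720
  (X=0, W=0, U=1, V=2, Z=1, Y=2) weight 1/1080
  (X=0, W=0, U=1, V=2, Z=1, Y=3) weight 1/1080
  (X=0, W=0, U=1, V=2, Z=2, Y=2) weight 1/1080
  (X=0, W=0, U=1, V=2, Z=2, Y=3) weight 1/1080
  (X=1, W=1, U=0, V=1, Z=1, Y=2) weight 1/216
  … 15 more
Group by V:
  weight(V=1) = 1/18
  weight(V=2) = 1/60
Total weight = 1/18 + 1/60 = 13/180
P(V=1 | obs) = 1/18 / 13/180 = 10/13
P(V=2 | obs) = 1/60 / 13/180 = 3/13
argmax = 1

argmax_v P(V = v | obs) = 1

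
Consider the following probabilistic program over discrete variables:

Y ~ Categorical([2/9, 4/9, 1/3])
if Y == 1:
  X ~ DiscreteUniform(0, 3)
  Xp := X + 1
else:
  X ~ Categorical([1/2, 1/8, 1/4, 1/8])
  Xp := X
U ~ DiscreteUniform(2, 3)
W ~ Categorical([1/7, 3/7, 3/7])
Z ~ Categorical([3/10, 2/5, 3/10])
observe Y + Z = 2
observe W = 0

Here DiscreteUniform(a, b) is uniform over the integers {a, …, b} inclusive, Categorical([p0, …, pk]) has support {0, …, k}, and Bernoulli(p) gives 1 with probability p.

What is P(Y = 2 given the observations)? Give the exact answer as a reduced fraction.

P(Y = 2 | obs) = 9/31

Enumerate traces; 24 have nonzero weight after conditioning:
  (Y=0, X=0, U=2, W=0, Z=2) weight 1/420
  (Y=0, X=0, U=3, W=0, Z=2) weight 1/420
  (Y=0, X=1, U=2, W=0, Z=2) weight 1/1680
  (Y=0, X=1, U=3, W=0, Z=2) weight 1/1680
  (Y=0, X=2, U=2, W=0, Z=2) weight 1/840
  (Y=0, X=2, U=3, W=0, Z=2) weight 1/840
  (Y=0, X=3, U=2, W=0, Z=2) weight 1/1680
  (Y=0, X=3, U=3, W=0, Z=2) weight 1/1680
  (Y=1, X=0, U=2, W=0, Z=1) weight 1/315
  (Y=2, X=0, U=2, W=0, Z=0) weight 1/280
  … 14 more
Group by Y:
  weight(Y=0) = 1/105
  weight(Y=1) = 8/315
  weight(Y=2) = 1/70
Total weight = 1/105 + 8/315 + 1/70 = 31/630
P(Y=0 | obs) = 1/105 / 31/630 = 6/31
P(Y=1 | obs) = 8/315 / 31/630 = 16/31
P(Y=2 | obs) = 1/70 / 31/630 = 9/31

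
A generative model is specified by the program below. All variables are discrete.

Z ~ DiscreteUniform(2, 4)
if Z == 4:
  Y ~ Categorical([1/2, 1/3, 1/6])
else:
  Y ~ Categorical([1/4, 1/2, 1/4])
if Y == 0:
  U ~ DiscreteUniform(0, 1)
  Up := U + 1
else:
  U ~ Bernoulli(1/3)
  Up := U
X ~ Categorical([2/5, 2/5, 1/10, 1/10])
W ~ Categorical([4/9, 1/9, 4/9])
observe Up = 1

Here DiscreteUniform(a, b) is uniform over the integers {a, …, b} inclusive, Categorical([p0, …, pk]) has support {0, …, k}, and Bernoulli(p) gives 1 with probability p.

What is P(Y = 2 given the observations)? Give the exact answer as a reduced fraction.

Enumerate traces; 108 have nonzero weight after conditioning:
  (Z=2, Y=0, U=0, X=0, W=0) weight 1/135
  (Z=2, Y=0, U=0, X=0, W=1) weight 1/540
  (Z=2, Y=0, U=0, X=0, W=2) weight 1/135
  (Z=2, Y=0, U=0, X=1, W=0) weight 1/135
  (Z=2, Y=0, U=0, X=1, W=1) weight 1/540
  (Z=2, Y=0, U=0, X=1, W=2) weight 1/135
  (Z=2, Y=0, U=0, X=2, W=0) weight 1/540
  (Z=2, Y=0, U=0, X=2, W=1) weight 1/2160
  (Z=2, Y=1, U=1, X=0, W=0) weight 4/405
  (Z=2, Y=2, U=1, X=0, W=0) weight 2/405
  … 98 more
Group by Y:
  weight(Y=0) = 1/6
  weight(Y=1) = 4/27
  weight(Y=2) = 2/27
Total weight = 1/6 + 4/27 + 2/27 = 7/18
P(Y=0 | obs) = 1/6 / 7/18 = 3/7
P(Y=1 | obs) = 4/27 / 7/18 = 8/21
P(Y=2 | obs) = 2/27 / 7/18 = 4/21

P(Y = 2 | obs) = 4/21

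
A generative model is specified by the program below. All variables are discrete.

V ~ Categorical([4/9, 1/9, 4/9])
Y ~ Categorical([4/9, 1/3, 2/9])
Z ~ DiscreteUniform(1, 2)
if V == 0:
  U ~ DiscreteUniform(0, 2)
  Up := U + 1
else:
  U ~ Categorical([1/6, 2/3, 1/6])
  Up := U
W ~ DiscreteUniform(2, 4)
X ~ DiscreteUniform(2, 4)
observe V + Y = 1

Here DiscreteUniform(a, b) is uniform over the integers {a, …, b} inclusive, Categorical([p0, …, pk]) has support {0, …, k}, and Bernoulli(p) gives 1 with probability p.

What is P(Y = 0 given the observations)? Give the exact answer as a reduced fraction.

Enumerate traces; 108 have nonzero weight after conditioning:
  (V=0, Y=1, Z=1, U=0, W=2, X=2) weight 2/729
  (V=0, Y=1, Z=1, U=0, W=2, X=3) weight 2/729
  (V=0, Y=1, Z=1, U=0, W=2, X=4) weight 2/729
  (V=0, Y=1, Z=1, U=0, W=3, X=2) weight 2/729
  (V=0, Y=1, Z=1, U=0, W=3, X=3) weight 2/729
  (V=0, Y=1, Z=1, U=0, W=3, X=4) weight 2/729
  (V=0, Y=1, Z=1, U=0, W=4, X=2) weight 2/729
  (V=0, Y=1, Z=1, U=0, W=4, X=3) weight 2/729
  (V=1, Y=0, Z=1, U=0, W=2, X=2) weight 1/2187
  … 99 more
Group by Y:
  weight(Y=0) = 4/81
  weight(Y=1) = 4/27
Total weight = 4/81 + 4/27 = 16/81
P(Y=0 | obs) = 4/81 / 16/81 = 1/4
P(Y=1 | obs) = 4/27 / 16/81 = 3/4

P(Y = 0 | obs) = 1/4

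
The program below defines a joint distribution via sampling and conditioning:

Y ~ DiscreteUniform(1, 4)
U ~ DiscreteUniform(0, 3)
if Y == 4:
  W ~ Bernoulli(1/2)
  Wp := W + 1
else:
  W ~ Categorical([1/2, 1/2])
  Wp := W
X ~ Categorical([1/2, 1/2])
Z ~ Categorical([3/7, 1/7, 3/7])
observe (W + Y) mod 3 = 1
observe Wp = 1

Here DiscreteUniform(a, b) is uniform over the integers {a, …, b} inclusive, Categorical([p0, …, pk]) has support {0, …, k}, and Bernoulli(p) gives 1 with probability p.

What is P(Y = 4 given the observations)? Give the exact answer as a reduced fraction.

Enumerate traces; 48 have nonzero weight after conditioning:
  (Y=3, U=0, W=1, X=0, Z=0) weight 3/448
  (Y=3, U=0, W=1, X=0, Z=1) weight 1/448
  (Y=3, U=0, W=1, X=0, Z=2) weight 3/448
  (Y=3, U=0, W=1, X=1, Z=0) weight 3/448
  (Y=3, U=0, W=1, X=1, Z=1) weight 1/448
  (Y=3, U=0, W=1, X=1, Z=2) weight 3/448
  (Y=3, U=1, W=1, X=0, Z=0) weight 3/448
  (Y=3, U=1, W=1, X=0, Z=1) weight 1/448
  (Y=4, U=0, W=0, X=0, Z=0) weight 3/448
  … 39 more
Group by Y:
  weight(Y=3) = 1/8
  weight(Y=4) = 1/8
Total weight = 1/8 + 1/8 = 1/4
P(Y=3 | obs) = 1/8 / 1/4 = 1/2
P(Y=4 | obs) = 1/8 / 1/4 = 1/2

P(Y = 4 | obs) = 1/2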